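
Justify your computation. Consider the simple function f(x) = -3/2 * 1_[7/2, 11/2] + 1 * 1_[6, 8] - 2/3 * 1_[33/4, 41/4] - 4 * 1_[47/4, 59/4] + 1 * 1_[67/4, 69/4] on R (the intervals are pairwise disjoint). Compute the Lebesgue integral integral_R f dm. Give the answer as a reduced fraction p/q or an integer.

For a simple function f = sum_i c_i * 1_{A_i} with disjoint A_i,
  integral f dm = sum_i c_i * m(A_i).
Lengths of the A_i:
  m(A_1) = 11/2 - 7/2 = 2.
  m(A_2) = 8 - 6 = 2.
  m(A_3) = 41/4 - 33/4 = 2.
  m(A_4) = 59/4 - 47/4 = 3.
  m(A_5) = 69/4 - 67/4 = 1/2.
Contributions c_i * m(A_i):
  (-3/2) * (2) = -3.
  (1) * (2) = 2.
  (-2/3) * (2) = -4/3.
  (-4) * (3) = -12.
  (1) * (1/2) = 1/2.
Total: -3 + 2 - 4/3 - 12 + 1/2 = -83/6.

-83/6


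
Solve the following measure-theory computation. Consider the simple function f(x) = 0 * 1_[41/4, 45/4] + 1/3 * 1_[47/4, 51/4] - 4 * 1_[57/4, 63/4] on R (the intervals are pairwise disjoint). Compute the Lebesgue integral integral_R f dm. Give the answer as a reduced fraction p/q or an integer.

For a simple function f = sum_i c_i * 1_{A_i} with disjoint A_i,
  integral f dm = sum_i c_i * m(A_i).
Lengths of the A_i:
  m(A_1) = 45/4 - 41/4 = 1.
  m(A_2) = 51/4 - 47/4 = 1.
  m(A_3) = 63/4 - 57/4 = 3/2.
Contributions c_i * m(A_i):
  (0) * (1) = 0.
  (1/3) * (1) = 1/3.
  (-4) * (3/2) = -6.
Total: 0 + 1/3 - 6 = -17/3.

-17/3


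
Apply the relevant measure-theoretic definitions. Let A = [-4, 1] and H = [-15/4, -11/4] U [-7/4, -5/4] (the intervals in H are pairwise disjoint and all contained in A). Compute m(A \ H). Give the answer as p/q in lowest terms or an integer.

The ambient interval has length m(A) = 1 - (-4) = 5.
Since the holes are disjoint and sit inside A, by finite additivity
  m(H) = sum_i (b_i - a_i), and m(A \ H) = m(A) - m(H).
Computing the hole measures:
  m(H_1) = -11/4 - (-15/4) = 1.
  m(H_2) = -5/4 - (-7/4) = 1/2.
Summed: m(H) = 1 + 1/2 = 3/2.
So m(A \ H) = 5 - 3/2 = 7/2.

7/2


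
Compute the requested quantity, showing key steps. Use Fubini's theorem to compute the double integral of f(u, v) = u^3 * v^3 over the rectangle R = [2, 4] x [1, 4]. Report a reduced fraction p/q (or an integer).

f(u, v) is a tensor product of a function of u and a function of v, and both factors are bounded continuous (hence Lebesgue integrable) on the rectangle, so Fubini's theorem applies:
  integral_R f d(m x m) = (integral_a1^b1 u^3 du) * (integral_a2^b2 v^3 dv).
Inner integral in u: integral_{2}^{4} u^3 du = (4^4 - 2^4)/4
  = 60.
Inner integral in v: integral_{1}^{4} v^3 dv = (4^4 - 1^4)/4
  = 255/4.
Product: (60) * (255/4) = 3825.

3825


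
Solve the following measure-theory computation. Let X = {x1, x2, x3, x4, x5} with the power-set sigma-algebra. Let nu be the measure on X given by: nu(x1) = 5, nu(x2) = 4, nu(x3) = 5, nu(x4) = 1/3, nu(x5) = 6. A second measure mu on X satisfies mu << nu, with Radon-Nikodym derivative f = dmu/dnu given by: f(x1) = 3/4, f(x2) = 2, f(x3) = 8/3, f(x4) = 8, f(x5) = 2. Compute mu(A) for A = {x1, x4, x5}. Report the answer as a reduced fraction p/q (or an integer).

By the defining property of the Radon-Nikodym derivative, for every measurable set A,
  mu(A) = integral_A f dnu.
Since nu is a discrete measure concentrated on the atoms of X, the integral over A reduces to the sum
  mu(A) = sum_{x in A} f(x) * nu({x}).
Computing each term:
  x1: f(x1) * nu(x1) = 3/4 * 5 = 15/4.
  x4: f(x4) * nu(x4) = 8 * 1/3 = 8/3.
  x5: f(x5) * nu(x5) = 2 * 6 = 12.
Summing: mu(A) = 15/4 + 8/3 + 12 = 221/12.

221/12


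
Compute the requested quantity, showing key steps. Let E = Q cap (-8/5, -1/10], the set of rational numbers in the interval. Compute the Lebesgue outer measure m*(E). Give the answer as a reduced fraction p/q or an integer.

Q cap (-8/5, -1/10] is countable; list its elements as q_1, q_2, ... . Fix eps > 0 and cover the k-th point by an interval of length eps * 2^(-k). The cover has total length eps * sum_{k>=1} 2^(-k) = eps, so by definition of outer measure m*(Q cap (-8/5, -1/10]) <= eps. Since eps was arbitrary and m* >= 0, the outer measure is 0.

0


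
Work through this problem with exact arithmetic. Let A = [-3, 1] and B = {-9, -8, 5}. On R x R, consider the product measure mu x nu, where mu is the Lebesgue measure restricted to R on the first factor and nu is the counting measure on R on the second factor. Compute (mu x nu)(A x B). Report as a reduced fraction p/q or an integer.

For a measurable rectangle A x B, the product measure satisfies
  (mu x nu)(A x B) = mu(A) * nu(B).
  mu(A) = 4.
  nu(B) = 3.
  (mu x nu)(A x B) = 4 * 3 = 12.

12


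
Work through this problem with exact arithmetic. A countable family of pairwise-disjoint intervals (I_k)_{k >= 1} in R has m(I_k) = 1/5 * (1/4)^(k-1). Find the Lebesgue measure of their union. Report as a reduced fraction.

By countable additivity of the Lebesgue measure on pairwise disjoint measurable sets,
  m(union_{k >= 1} I_k) = sum_{k >= 1} m(I_k) = sum_{k >= 1} a * r^(k-1),
  with a = 1/5 and r = 1/4.
Since 0 < r = 1/4 < 1, the geometric series converges:
  sum_{k >= 1} a * r^(k-1) = a / (1 - r).
  = 1/5 / (1 - 1/4)
  = 1/5 / (3/4)
  = 4/15.

4/15


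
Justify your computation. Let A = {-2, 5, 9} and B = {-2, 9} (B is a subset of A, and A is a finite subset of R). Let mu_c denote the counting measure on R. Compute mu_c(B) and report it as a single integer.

Counting measure assigns mu_c(E) = |E| (number of elements) when E is finite.
B has 2 element(s), so mu_c(B) = 2.

2


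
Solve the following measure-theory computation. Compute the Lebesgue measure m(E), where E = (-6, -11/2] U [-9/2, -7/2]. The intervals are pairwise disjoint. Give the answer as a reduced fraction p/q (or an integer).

For pairwise disjoint intervals, m(union_i I_i) = sum_i m(I_i),
and m is invariant under swapping open/closed endpoints (single points have measure 0).
So m(E) = sum_i (b_i - a_i).
  I_1 has length -11/2 - (-6) = 1/2.
  I_2 has length -7/2 - (-9/2) = 1.
Summing:
  m(E) = 1/2 + 1 = 3/2.

3/2


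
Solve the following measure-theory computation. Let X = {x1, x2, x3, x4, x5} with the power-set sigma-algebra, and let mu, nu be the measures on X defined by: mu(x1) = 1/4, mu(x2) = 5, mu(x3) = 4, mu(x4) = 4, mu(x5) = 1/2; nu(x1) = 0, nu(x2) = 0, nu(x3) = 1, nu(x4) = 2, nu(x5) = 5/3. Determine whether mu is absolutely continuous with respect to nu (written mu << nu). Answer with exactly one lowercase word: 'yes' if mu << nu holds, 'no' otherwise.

mu << nu means: every nu-null measurable set is also mu-null; equivalently, for every atom x, if nu({x}) = 0 then mu({x}) = 0.
Checking each atom:
  x1: nu = 0, mu = 1/4 > 0 -> violates mu << nu.
  x2: nu = 0, mu = 5 > 0 -> violates mu << nu.
  x3: nu = 1 > 0 -> no constraint.
  x4: nu = 2 > 0 -> no constraint.
  x5: nu = 5/3 > 0 -> no constraint.
The atom(s) x1, x2 violate the condition (nu = 0 but mu > 0). Therefore mu is NOT absolutely continuous w.r.t. nu.

no


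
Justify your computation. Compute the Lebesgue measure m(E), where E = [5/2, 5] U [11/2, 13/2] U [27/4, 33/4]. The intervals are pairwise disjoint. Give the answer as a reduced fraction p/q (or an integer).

For pairwise disjoint intervals, m(union_i I_i) = sum_i m(I_i),
and m is invariant under swapping open/closed endpoints (single points have measure 0).
So m(E) = sum_i (b_i - a_i).
  I_1 has length 5 - 5/2 = 5/2.
  I_2 has length 13/2 - 11/2 = 1.
  I_3 has length 33/4 - 27/4 = 3/2.
Summing:
  m(E) = 5/2 + 1 + 3/2 = 5.

5


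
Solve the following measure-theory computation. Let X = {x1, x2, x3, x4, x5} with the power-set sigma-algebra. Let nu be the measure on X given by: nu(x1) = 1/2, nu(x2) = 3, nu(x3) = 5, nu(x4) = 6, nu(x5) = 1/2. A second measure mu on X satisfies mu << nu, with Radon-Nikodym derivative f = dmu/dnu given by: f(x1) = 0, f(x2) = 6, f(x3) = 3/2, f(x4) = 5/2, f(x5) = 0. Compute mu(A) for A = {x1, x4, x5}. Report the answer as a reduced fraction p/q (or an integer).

By the defining property of the Radon-Nikodym derivative, for every measurable set A,
  mu(A) = integral_A f dnu.
Since nu is a discrete measure concentrated on the atoms of X, the integral over A reduces to the sum
  mu(A) = sum_{x in A} f(x) * nu({x}).
Computing each term:
  x1: f(x1) * nu(x1) = 0 * 1/2 = 0.
  x4: f(x4) * nu(x4) = 5/2 * 6 = 15.
  x5: f(x5) * nu(x5) = 0 * 1/2 = 0.
Summing: mu(A) = 0 + 15 + 0 = 15.

15


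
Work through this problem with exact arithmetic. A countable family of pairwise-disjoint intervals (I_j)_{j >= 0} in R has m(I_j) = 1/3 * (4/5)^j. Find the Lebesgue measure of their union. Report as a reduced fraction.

By countable additivity of the Lebesgue measure on pairwise disjoint measurable sets,
  m(union_{j >= 0} I_j) = sum_{j >= 0} m(I_j) = sum_{j >= 0} a * r^j,
  with a = 1/3 and r = 4/5.
Since 0 < r = 4/5 < 1, the geometric series converges:
  sum_{j >= 0} a * r^j = a / (1 - r).
  = 1/3 / (1 - 4/5)
  = 1/3 / (1/5)
  = 5/3.

5/3


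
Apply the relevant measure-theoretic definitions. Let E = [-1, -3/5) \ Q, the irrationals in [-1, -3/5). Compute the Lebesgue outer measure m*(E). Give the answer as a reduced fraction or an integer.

The interval I = [-1, -3/5) has m(I) = -3/5 - (-1) = 2/5 (endpoints are measure-zero, so open/closed/half-open agree). Write I = (I cap Q) u (I \ Q). The rationals in I are countable, so m*(I cap Q) = 0 (cover each rational by intervals whose total length is arbitrarily small). By countable subadditivity m*(I) <= m*(I cap Q) + m*(I \ Q), hence m*(I \ Q) >= m(I) = 2/5. The reverse inequality m*(I \ Q) <= m*(I) = 2/5 is trivial since (I \ Q) is a subset of I. Therefore m*(I \ Q) = 2/5.

2/5


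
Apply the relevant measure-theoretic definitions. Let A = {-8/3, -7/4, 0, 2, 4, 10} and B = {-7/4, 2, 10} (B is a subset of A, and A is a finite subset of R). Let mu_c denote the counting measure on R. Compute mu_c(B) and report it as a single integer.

Counting measure assigns mu_c(E) = |E| (number of elements) when E is finite.
B has 3 element(s), so mu_c(B) = 3.

3


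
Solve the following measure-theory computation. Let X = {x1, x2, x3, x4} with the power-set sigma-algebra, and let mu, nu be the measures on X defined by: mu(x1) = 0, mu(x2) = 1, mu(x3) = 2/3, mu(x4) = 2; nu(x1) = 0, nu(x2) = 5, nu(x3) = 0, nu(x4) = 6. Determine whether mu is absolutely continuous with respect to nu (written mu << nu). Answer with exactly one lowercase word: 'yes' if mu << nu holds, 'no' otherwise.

mu << nu means: every nu-null measurable set is also mu-null; equivalently, for every atom x, if nu({x}) = 0 then mu({x}) = 0.
Checking each atom:
  x1: nu = 0, mu = 0 -> consistent with mu << nu.
  x2: nu = 5 > 0 -> no constraint.
  x3: nu = 0, mu = 2/3 > 0 -> violates mu << nu.
  x4: nu = 6 > 0 -> no constraint.
The atom(s) x3 violate the condition (nu = 0 but mu > 0). Therefore mu is NOT absolutely continuous w.r.t. nu.

no


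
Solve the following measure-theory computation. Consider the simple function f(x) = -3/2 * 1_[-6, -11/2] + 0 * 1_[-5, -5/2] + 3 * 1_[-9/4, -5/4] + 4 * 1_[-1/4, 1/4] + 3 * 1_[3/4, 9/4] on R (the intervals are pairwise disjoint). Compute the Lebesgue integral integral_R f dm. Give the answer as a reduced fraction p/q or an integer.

For a simple function f = sum_i c_i * 1_{A_i} with disjoint A_i,
  integral f dm = sum_i c_i * m(A_i).
Lengths of the A_i:
  m(A_1) = -11/2 - (-6) = 1/2.
  m(A_2) = -5/2 - (-5) = 5/2.
  m(A_3) = -5/4 - (-9/4) = 1.
  m(A_4) = 1/4 - (-1/4) = 1/2.
  m(A_5) = 9/4 - 3/4 = 3/2.
Contributions c_i * m(A_i):
  (-3/2) * (1/2) = -3/4.
  (0) * (5/2) = 0.
  (3) * (1) = 3.
  (4) * (1/2) = 2.
  (3) * (3/2) = 9/2.
Total: -3/4 + 0 + 3 + 2 + 9/2 = 35/4.

35/4


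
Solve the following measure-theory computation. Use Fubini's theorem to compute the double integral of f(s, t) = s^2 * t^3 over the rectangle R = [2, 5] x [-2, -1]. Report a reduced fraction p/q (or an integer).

f(s, t) is a tensor product of a function of s and a function of t, and both factors are bounded continuous (hence Lebesgue integrable) on the rectangle, so Fubini's theorem applies:
  integral_R f d(m x m) = (integral_a1^b1 s^2 ds) * (integral_a2^b2 t^3 dt).
Inner integral in s: integral_{2}^{5} s^2 ds = (5^3 - 2^3)/3
  = 39.
Inner integral in t: integral_{-2}^{-1} t^3 dt = ((-1)^4 - (-2)^4)/4
  = -15/4.
Product: (39) * (-15/4) = -585/4.

-585/4


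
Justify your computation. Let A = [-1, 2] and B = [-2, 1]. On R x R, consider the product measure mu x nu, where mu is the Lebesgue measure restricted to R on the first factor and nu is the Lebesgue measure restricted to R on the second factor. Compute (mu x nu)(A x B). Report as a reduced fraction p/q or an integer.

For a measurable rectangle A x B, the product measure satisfies
  (mu x nu)(A x B) = mu(A) * nu(B).
  mu(A) = 3.
  nu(B) = 3.
  (mu x nu)(A x B) = 3 * 3 = 9.

9


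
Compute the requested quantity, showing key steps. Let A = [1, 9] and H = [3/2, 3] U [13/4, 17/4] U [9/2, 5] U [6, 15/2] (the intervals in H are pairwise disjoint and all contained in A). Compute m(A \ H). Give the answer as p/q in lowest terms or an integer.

The ambient interval has length m(A) = 9 - 1 = 8.
Since the holes are disjoint and sit inside A, by finite additivity
  m(H) = sum_i (b_i - a_i), and m(A \ H) = m(A) - m(H).
Computing the hole measures:
  m(H_1) = 3 - 3/2 = 3/2.
  m(H_2) = 17/4 - 13/4 = 1.
  m(H_3) = 5 - 9/2 = 1/2.
  m(H_4) = 15/2 - 6 = 3/2.
Summed: m(H) = 3/2 + 1 + 1/2 + 3/2 = 9/2.
So m(A \ H) = 8 - 9/2 = 7/2.

7/2


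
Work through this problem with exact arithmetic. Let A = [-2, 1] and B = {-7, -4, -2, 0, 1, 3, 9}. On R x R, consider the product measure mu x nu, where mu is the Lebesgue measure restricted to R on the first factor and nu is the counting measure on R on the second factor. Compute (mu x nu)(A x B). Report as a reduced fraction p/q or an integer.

For a measurable rectangle A x B, the product measure satisfies
  (mu x nu)(A x B) = mu(A) * nu(B).
  mu(A) = 3.
  nu(B) = 7.
  (mu x nu)(A x B) = 3 * 7 = 21.

21


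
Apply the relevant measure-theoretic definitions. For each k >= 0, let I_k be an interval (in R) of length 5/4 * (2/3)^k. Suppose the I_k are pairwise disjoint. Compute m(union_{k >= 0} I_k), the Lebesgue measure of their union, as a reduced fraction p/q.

By countable additivity of the Lebesgue measure on pairwise disjoint measurable sets,
  m(union_{k >= 0} I_k) = sum_{k >= 0} m(I_k) = sum_{k >= 0} a * r^k,
  with a = 5/4 and r = 2/3.
Since 0 < r = 2/3 < 1, the geometric series converges:
  sum_{k >= 0} a * r^k = a / (1 - r).
  = 5/4 / (1 - 2/3)
  = 5/4 / (1/3)
  = 15/4.

15/4


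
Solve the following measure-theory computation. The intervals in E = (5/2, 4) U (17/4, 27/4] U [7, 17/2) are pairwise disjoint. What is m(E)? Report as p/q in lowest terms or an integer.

For pairwise disjoint intervals, m(union_i I_i) = sum_i m(I_i),
and m is invariant under swapping open/closed endpoints (single points have measure 0).
So m(E) = sum_i (b_i - a_i).
  I_1 has length 4 - 5/2 = 3/2.
  I_2 has length 27/4 - 17/4 = 5/2.
  I_3 has length 17/2 - 7 = 3/2.
Summing:
  m(E) = 3/2 + 5/2 + 3/2 = 11/2.

11/2


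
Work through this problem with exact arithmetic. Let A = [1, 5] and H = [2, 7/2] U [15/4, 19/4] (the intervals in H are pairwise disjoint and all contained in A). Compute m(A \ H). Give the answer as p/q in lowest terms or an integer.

The ambient interval has length m(A) = 5 - 1 = 4.
Since the holes are disjoint and sit inside A, by finite additivity
  m(H) = sum_i (b_i - a_i), and m(A \ H) = m(A) - m(H).
Computing the hole measures:
  m(H_1) = 7/2 - 2 = 3/2.
  m(H_2) = 19/4 - 15/4 = 1.
Summed: m(H) = 3/2 + 1 = 5/2.
So m(A \ H) = 4 - 5/2 = 3/2.

3/2


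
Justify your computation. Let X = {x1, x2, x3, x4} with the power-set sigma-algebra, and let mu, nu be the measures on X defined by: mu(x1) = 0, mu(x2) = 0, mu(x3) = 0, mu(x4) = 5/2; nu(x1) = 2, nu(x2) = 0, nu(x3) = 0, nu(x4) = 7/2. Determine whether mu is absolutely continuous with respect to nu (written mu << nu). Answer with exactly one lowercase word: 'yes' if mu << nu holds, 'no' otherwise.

mu << nu means: every nu-null measurable set is also mu-null; equivalently, for every atom x, if nu({x}) = 0 then mu({x}) = 0.
Checking each atom:
  x1: nu = 2 > 0 -> no constraint.
  x2: nu = 0, mu = 0 -> consistent with mu << nu.
  x3: nu = 0, mu = 0 -> consistent with mu << nu.
  x4: nu = 7/2 > 0 -> no constraint.
No atom violates the condition. Therefore mu << nu.

yes


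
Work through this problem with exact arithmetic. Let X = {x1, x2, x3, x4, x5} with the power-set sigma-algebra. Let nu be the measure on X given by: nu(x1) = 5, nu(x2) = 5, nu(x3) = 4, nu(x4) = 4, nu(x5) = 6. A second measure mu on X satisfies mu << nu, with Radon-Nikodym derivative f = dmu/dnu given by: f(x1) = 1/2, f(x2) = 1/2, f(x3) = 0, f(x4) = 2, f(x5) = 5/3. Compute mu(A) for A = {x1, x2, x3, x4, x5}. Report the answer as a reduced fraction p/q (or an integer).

By the defining property of the Radon-Nikodym derivative, for every measurable set A,
  mu(A) = integral_A f dnu.
Since nu is a discrete measure concentrated on the atoms of X, the integral over A reduces to the sum
  mu(A) = sum_{x in A} f(x) * nu({x}).
Computing each term:
  x1: f(x1) * nu(x1) = 1/2 * 5 = 5/2.
  x2: f(x2) * nu(x2) = 1/2 * 5 = 5/2.
  x3: f(x3) * nu(x3) = 0 * 4 = 0.
  x4: f(x4) * nu(x4) = 2 * 4 = 8.
  x5: f(x5) * nu(x5) = 5/3 * 6 = 10.
Summing: mu(A) = 5/2 + 5/2 + 0 + 8 + 10 = 23.

23


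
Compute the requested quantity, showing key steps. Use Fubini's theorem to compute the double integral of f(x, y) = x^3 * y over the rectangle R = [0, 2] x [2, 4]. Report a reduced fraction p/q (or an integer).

f(x, y) is a tensor product of a function of x and a function of y, and both factors are bounded continuous (hence Lebesgue integrable) on the rectangle, so Fubini's theorem applies:
  integral_R f d(m x m) = (integral_a1^b1 x^3 dx) * (integral_a2^b2 y dy).
Inner integral in x: integral_{0}^{2} x^3 dx = (2^4 - 0^4)/4
  = 4.
Inner integral in y: integral_{2}^{4} y dy = (4^2 - 2^2)/2
  = 6.
Product: (4) * (6) = 24.

24


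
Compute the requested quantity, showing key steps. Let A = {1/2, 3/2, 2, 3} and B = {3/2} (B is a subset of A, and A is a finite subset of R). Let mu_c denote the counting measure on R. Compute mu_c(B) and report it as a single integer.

Counting measure assigns mu_c(E) = |E| (number of elements) when E is finite.
B has 1 element(s), so mu_c(B) = 1.

1


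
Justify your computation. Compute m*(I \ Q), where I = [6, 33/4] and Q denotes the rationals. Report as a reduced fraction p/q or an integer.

The interval I = [6, 33/4] has m(I) = 33/4 - 6 = 9/4 (endpoints are measure-zero, so open/closed/half-open agree). Write I = (I cap Q) u (I \ Q). The rationals in I are countable, so m*(I cap Q) = 0 (cover each rational by intervals whose total length is arbitrarily small). By countable subadditivity m*(I) <= m*(I cap Q) + m*(I \ Q), hence m*(I \ Q) >= m(I) = 9/4. The reverse inequality m*(I \ Q) <= m*(I) = 9/4 is trivial since (I \ Q) is a subset of I. Therefore m*(I \ Q) = 9/4.

9/4


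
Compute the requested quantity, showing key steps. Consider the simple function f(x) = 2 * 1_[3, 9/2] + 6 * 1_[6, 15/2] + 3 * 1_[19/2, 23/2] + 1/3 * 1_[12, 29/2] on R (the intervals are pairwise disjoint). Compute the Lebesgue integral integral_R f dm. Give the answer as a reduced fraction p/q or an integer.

For a simple function f = sum_i c_i * 1_{A_i} with disjoint A_i,
  integral f dm = sum_i c_i * m(A_i).
Lengths of the A_i:
  m(A_1) = 9/2 - 3 = 3/2.
  m(A_2) = 15/2 - 6 = 3/2.
  m(A_3) = 23/2 - 19/2 = 2.
  m(A_4) = 29/2 - 12 = 5/2.
Contributions c_i * m(A_i):
  (2) * (3/2) = 3.
  (6) * (3/2) = 9.
  (3) * (2) = 6.
  (1/3) * (5/2) = 5/6.
Total: 3 + 9 + 6 + 5/6 = 113/6.

113/6


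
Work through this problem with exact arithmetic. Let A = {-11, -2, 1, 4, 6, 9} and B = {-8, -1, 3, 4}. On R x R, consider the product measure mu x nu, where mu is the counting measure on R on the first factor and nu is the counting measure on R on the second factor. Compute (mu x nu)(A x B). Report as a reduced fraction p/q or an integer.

For a measurable rectangle A x B, the product measure satisfies
  (mu x nu)(A x B) = mu(A) * nu(B).
  mu(A) = 6.
  nu(B) = 4.
  (mu x nu)(A x B) = 6 * 4 = 24.

24


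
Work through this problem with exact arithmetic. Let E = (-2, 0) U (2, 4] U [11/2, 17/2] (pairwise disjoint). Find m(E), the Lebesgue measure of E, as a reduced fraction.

For pairwise disjoint intervals, m(union_i I_i) = sum_i m(I_i),
and m is invariant under swapping open/closed endpoints (single points have measure 0).
So m(E) = sum_i (b_i - a_i).
  I_1 has length 0 - (-2) = 2.
  I_2 has length 4 - 2 = 2.
  I_3 has length 17/2 - 11/2 = 3.
Summing:
  m(E) = 2 + 2 + 3 = 7.

7


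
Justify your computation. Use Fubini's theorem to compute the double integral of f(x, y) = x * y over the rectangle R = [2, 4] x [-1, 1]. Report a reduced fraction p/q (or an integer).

f(x, y) is a tensor product of a function of x and a function of y, and both factors are bounded continuous (hence Lebesgue integrable) on the rectangle, so Fubini's theorem applies:
  integral_R f d(m x m) = (integral_a1^b1 x dx) * (integral_a2^b2 y dy).
Inner integral in x: integral_{2}^{4} x dx = (4^2 - 2^2)/2
  = 6.
Inner integral in y: integral_{-1}^{1} y dy = (1^2 - (-1)^2)/2
  = 0.
Product: (6) * (0) = 0.

0


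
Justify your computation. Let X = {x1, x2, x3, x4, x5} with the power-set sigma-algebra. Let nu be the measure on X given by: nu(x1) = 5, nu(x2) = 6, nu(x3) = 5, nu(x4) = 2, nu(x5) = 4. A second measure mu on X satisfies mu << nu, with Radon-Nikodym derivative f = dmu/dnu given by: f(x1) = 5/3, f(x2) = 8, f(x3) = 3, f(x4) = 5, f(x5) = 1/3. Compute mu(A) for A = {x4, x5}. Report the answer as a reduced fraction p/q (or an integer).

By the defining property of the Radon-Nikodym derivative, for every measurable set A,
  mu(A) = integral_A f dnu.
Since nu is a discrete measure concentrated on the atoms of X, the integral over A reduces to the sum
  mu(A) = sum_{x in A} f(x) * nu({x}).
Computing each term:
  x4: f(x4) * nu(x4) = 5 * 2 = 10.
  x5: f(x5) * nu(x5) = 1/3 * 4 = 4/3.
Summing: mu(A) = 10 + 4/3 = 34/3.

34/3


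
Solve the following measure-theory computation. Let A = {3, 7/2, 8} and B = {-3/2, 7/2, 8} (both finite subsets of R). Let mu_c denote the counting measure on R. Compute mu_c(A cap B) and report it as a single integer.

Counting measure on a finite set equals cardinality. mu_c(A cap B) = |A cap B| (elements appearing in both).
Enumerating the elements of A that also lie in B gives 2 element(s).
So mu_c(A cap B) = 2.

2


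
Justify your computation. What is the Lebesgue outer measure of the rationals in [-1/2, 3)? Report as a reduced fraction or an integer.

Q cap [-1/2, 3) is countable; list its elements as q_1, q_2, ... . Fix eps > 0 and cover the k-th point by an interval of length eps * 2^(-k). The cover has total length eps * sum_{k>=1} 2^(-k) = eps, so by definition of outer measure m*(Q cap [-1/2, 3)) <= eps. Since eps was arbitrary and m* >= 0, the outer measure is 0.

0


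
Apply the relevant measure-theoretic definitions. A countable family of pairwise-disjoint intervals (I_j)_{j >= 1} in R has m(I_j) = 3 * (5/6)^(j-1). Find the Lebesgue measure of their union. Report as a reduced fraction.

By countable additivity of the Lebesgue measure on pairwise disjoint measurable sets,
  m(union_{j >= 1} I_j) = sum_{j >= 1} m(I_j) = sum_{j >= 1} a * r^(j-1),
  with a = 3 and r = 5/6.
Since 0 < r = 5/6 < 1, the geometric series converges:
  sum_{j >= 1} a * r^(j-1) = a / (1 - r).
  = 3 / (1 - 5/6)
  = 3 / (1/6)
  = 18.

18


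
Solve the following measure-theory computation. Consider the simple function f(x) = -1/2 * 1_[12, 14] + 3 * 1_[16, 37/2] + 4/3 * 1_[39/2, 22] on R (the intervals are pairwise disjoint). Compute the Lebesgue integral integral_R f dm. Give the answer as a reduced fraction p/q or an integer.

For a simple function f = sum_i c_i * 1_{A_i} with disjoint A_i,
  integral f dm = sum_i c_i * m(A_i).
Lengths of the A_i:
  m(A_1) = 14 - 12 = 2.
  m(A_2) = 37/2 - 16 = 5/2.
  m(A_3) = 22 - 39/2 = 5/2.
Contributions c_i * m(A_i):
  (-1/2) * (2) = -1.
  (3) * (5/2) = 15/2.
  (4/3) * (5/2) = 10/3.
Total: -1 + 15/2 + 10/3 = 59/6.

59/6


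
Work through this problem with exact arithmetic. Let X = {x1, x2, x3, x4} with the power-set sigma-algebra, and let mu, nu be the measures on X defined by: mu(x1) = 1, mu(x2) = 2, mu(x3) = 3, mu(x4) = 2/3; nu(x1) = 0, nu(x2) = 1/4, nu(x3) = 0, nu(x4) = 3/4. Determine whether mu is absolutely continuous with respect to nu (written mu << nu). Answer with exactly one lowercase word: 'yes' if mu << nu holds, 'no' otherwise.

mu << nu means: every nu-null measurable set is also mu-null; equivalently, for every atom x, if nu({x}) = 0 then mu({x}) = 0.
Checking each atom:
  x1: nu = 0, mu = 1 > 0 -> violates mu << nu.
  x2: nu = 1/4 > 0 -> no constraint.
  x3: nu = 0, mu = 3 > 0 -> violates mu << nu.
  x4: nu = 3/4 > 0 -> no constraint.
The atom(s) x1, x3 violate the condition (nu = 0 but mu > 0). Therefore mu is NOT absolutely continuous w.r.t. nu.

no


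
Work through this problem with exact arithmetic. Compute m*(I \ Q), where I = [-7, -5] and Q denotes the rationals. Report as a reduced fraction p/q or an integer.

The interval I = [-7, -5] has m(I) = -5 - (-7) = 2 (endpoints are measure-zero, so open/closed/half-open agree). Write I = (I cap Q) u (I \ Q). The rationals in I are countable, so m*(I cap Q) = 0 (cover each rational by intervals whose total length is arbitrarily small). By countable subadditivity m*(I) <= m*(I cap Q) + m*(I \ Q), hence m*(I \ Q) >= m(I) = 2. The reverse inequality m*(I \ Q) <= m*(I) = 2 is trivial since (I \ Q) is a subset of I. Therefore m*(I \ Q) = 2.

2


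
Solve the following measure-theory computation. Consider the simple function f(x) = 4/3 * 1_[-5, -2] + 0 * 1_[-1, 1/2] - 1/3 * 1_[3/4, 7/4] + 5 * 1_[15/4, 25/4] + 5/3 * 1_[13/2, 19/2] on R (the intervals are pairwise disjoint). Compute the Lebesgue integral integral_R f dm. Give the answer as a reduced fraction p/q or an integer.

For a simple function f = sum_i c_i * 1_{A_i} with disjoint A_i,
  integral f dm = sum_i c_i * m(A_i).
Lengths of the A_i:
  m(A_1) = -2 - (-5) = 3.
  m(A_2) = 1/2 - (-1) = 3/2.
  m(A_3) = 7/4 - 3/4 = 1.
  m(A_4) = 25/4 - 15/4 = 5/2.
  m(A_5) = 19/2 - 13/2 = 3.
Contributions c_i * m(A_i):
  (4/3) * (3) = 4.
  (0) * (3/2) = 0.
  (-1/3) * (1) = -1/3.
  (5) * (5/2) = 25/2.
  (5/3) * (3) = 5.
Total: 4 + 0 - 1/3 + 25/2 + 5 = 127/6.

127/6


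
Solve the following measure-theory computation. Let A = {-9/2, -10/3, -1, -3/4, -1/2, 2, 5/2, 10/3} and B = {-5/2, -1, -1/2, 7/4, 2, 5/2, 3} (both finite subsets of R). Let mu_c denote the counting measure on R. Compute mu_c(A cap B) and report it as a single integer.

Counting measure on a finite set equals cardinality. mu_c(A cap B) = |A cap B| (elements appearing in both).
Enumerating the elements of A that also lie in B gives 4 element(s).
So mu_c(A cap B) = 4.

4


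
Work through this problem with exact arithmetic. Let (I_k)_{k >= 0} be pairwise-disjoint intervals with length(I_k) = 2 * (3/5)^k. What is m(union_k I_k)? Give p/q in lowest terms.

By countable additivity of the Lebesgue measure on pairwise disjoint measurable sets,
  m(union_{k >= 0} I_k) = sum_{k >= 0} m(I_k) = sum_{k >= 0} a * r^k,
  with a = 2 and r = 3/5.
Since 0 < r = 3/5 < 1, the geometric series converges:
  sum_{k >= 0} a * r^k = a / (1 - r).
  = 2 / (1 - 3/5)
  = 2 / (2/5)
  = 5.

5


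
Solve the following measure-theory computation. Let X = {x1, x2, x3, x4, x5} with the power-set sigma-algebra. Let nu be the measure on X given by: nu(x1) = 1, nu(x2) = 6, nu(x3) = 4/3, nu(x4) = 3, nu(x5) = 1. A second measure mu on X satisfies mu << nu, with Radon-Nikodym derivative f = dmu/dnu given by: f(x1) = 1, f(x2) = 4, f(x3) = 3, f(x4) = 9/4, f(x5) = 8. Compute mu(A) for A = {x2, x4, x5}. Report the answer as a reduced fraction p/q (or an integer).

By the defining property of the Radon-Nikodym derivative, for every measurable set A,
  mu(A) = integral_A f dnu.
Since nu is a discrete measure concentrated on the atoms of X, the integral over A reduces to the sum
  mu(A) = sum_{x in A} f(x) * nu({x}).
Computing each term:
  x2: f(x2) * nu(x2) = 4 * 6 = 24.
  x4: f(x4) * nu(x4) = 9/4 * 3 = 27/4.
  x5: f(x5) * nu(x5) = 8 * 1 = 8.
Summing: mu(A) = 24 + 27/4 + 8 = 155/4.

155/4


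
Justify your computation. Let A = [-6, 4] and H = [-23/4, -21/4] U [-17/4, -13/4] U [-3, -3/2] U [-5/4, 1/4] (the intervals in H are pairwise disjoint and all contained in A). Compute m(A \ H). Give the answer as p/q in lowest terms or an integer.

The ambient interval has length m(A) = 4 - (-6) = 10.
Since the holes are disjoint and sit inside A, by finite additivity
  m(H) = sum_i (b_i - a_i), and m(A \ H) = m(A) - m(H).
Computing the hole measures:
  m(H_1) = -21/4 - (-23/4) = 1/2.
  m(H_2) = -13/4 - (-17/4) = 1.
  m(H_3) = -3/2 - (-3) = 3/2.
  m(H_4) = 1/4 - (-5/4) = 3/2.
Summed: m(H) = 1/2 + 1 + 3/2 + 3/2 = 9/2.
So m(A \ H) = 10 - 9/2 = 11/2.

11/2


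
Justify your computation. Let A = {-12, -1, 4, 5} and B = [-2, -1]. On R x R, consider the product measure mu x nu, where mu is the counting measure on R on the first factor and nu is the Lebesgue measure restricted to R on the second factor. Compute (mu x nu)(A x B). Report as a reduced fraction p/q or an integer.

For a measurable rectangle A x B, the product measure satisfies
  (mu x nu)(A x B) = mu(A) * nu(B).
  mu(A) = 4.
  nu(B) = 1.
  (mu x nu)(A x B) = 4 * 1 = 4.

4


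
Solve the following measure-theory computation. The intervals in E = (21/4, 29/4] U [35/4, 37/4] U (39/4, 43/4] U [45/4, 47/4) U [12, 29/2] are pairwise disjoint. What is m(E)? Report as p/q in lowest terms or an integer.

For pairwise disjoint intervals, m(union_i I_i) = sum_i m(I_i),
and m is invariant under swapping open/closed endpoints (single points have measure 0).
So m(E) = sum_i (b_i - a_i).
  I_1 has length 29/4 - 21/4 = 2.
  I_2 has length 37/4 - 35/4 = 1/2.
  I_3 has length 43/4 - 39/4 = 1.
  I_4 has length 47/4 - 45/4 = 1/2.
  I_5 has length 29/2 - 12 = 5/2.
Summing:
  m(E) = 2 + 1/2 + 1 + 1/2 + 5/2 = 13/2.

13/2


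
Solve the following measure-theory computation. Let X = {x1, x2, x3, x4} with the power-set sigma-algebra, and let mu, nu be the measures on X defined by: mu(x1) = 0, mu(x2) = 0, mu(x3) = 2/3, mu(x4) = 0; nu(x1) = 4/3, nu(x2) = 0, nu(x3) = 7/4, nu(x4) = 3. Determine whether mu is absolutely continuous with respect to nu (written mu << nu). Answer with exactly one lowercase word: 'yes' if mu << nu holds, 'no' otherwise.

mu << nu means: every nu-null measurable set is also mu-null; equivalently, for every atom x, if nu({x}) = 0 then mu({x}) = 0.
Checking each atom:
  x1: nu = 4/3 > 0 -> no constraint.
  x2: nu = 0, mu = 0 -> consistent with mu << nu.
  x3: nu = 7/4 > 0 -> no constraint.
  x4: nu = 3 > 0 -> no constraint.
No atom violates the condition. Therefore mu << nu.

yes


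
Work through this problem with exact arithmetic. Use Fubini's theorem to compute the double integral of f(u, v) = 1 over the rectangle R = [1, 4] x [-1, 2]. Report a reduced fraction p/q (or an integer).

f(u, v) is a tensor product of a function of u and a function of v, and both factors are bounded continuous (hence Lebesgue integrable) on the rectangle, so Fubini's theorem applies:
  integral_R f d(m x m) = (integral_a1^b1 1 du) * (integral_a2^b2 1 dv).
Inner integral in u: integral_{1}^{4} 1 du = (4^1 - 1^1)/1
  = 3.
Inner integral in v: integral_{-1}^{2} 1 dv = (2^1 - (-1)^1)/1
  = 3.
Product: (3) * (3) = 9.

9


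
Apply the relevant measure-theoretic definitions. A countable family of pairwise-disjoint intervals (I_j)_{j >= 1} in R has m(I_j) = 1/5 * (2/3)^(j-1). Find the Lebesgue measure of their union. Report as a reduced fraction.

By countable additivity of the Lebesgue measure on pairwise disjoint measurable sets,
  m(union_{j >= 1} I_j) = sum_{j >= 1} m(I_j) = sum_{j >= 1} a * r^(j-1),
  with a = 1/5 and r = 2/3.
Since 0 < r = 2/3 < 1, the geometric series converges:
  sum_{j >= 1} a * r^(j-1) = a / (1 - r).
  = 1/5 / (1 - 2/3)
  = 1/5 / (1/3)
  = 3/5.

3/5


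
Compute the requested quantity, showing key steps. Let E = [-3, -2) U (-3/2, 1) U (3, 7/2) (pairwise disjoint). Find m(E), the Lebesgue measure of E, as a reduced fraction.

For pairwise disjoint intervals, m(union_i I_i) = sum_i m(I_i),
and m is invariant under swapping open/closed endpoints (single points have measure 0).
So m(E) = sum_i (b_i - a_i).
  I_1 has length -2 - (-3) = 1.
  I_2 has length 1 - (-3/2) = 5/2.
  I_3 has length 7/2 - 3 = 1/2.
Summing:
  m(E) = 1 + 5/2 + 1/2 = 4.

4


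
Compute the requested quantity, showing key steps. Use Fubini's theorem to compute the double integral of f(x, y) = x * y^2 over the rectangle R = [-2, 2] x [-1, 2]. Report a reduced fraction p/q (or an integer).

f(x, y) is a tensor product of a function of x and a function of y, and both factors are bounded continuous (hence Lebesgue integrable) on the rectangle, so Fubini's theorem applies:
  integral_R f d(m x m) = (integral_a1^b1 x dx) * (integral_a2^b2 y^2 dy).
Inner integral in x: integral_{-2}^{2} x dx = (2^2 - (-2)^2)/2
  = 0.
Inner integral in y: integral_{-1}^{2} y^2 dy = (2^3 - (-1)^3)/3
  = 3.
Product: (0) * (3) = 0.

0


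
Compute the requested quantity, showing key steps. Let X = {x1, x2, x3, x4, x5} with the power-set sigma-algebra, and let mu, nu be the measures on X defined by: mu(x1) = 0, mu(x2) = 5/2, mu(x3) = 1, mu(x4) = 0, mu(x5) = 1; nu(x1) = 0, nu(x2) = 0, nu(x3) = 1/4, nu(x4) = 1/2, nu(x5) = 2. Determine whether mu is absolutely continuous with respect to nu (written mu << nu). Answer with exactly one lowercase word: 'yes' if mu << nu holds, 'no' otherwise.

mu << nu means: every nu-null measurable set is also mu-null; equivalently, for every atom x, if nu({x}) = 0 then mu({x}) = 0.
Checking each atom:
  x1: nu = 0, mu = 0 -> consistent with mu << nu.
  x2: nu = 0, mu = 5/2 > 0 -> violates mu << nu.
  x3: nu = 1/4 > 0 -> no constraint.
  x4: nu = 1/2 > 0 -> no constraint.
  x5: nu = 2 > 0 -> no constraint.
The atom(s) x2 violate the condition (nu = 0 but mu > 0). Therefore mu is NOT absolutely continuous w.r.t. nu.

no


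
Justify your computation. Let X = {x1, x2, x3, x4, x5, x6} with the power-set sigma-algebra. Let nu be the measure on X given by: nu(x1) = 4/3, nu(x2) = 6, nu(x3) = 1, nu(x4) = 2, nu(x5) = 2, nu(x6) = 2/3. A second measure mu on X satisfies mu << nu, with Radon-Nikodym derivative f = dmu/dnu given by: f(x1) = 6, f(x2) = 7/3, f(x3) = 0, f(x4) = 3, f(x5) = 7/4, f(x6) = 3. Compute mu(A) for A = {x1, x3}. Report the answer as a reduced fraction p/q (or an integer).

By the defining property of the Radon-Nikodym derivative, for every measurable set A,
  mu(A) = integral_A f dnu.
Since nu is a discrete measure concentrated on the atoms of X, the integral over A reduces to the sum
  mu(A) = sum_{x in A} f(x) * nu({x}).
Computing each term:
  x1: f(x1) * nu(x1) = 6 * 4/3 = 8.
  x3: f(x3) * nu(x3) = 0 * 1 = 0.
Summing: mu(A) = 8 + 0 = 8.

8


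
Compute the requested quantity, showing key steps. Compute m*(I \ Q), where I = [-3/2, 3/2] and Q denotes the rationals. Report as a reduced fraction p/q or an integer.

The interval I = [-3/2, 3/2] has m(I) = 3/2 - (-3/2) = 3 (endpoints are measure-zero, so open/closed/half-open agree). Write I = (I cap Q) u (I \ Q). The rationals in I are countable, so m*(I cap Q) = 0 (cover each rational by intervals whose total length is arbitrarily small). By countable subadditivity m*(I) <= m*(I cap Q) + m*(I \ Q), hence m*(I \ Q) >= m(I) = 3. The reverse inequality m*(I \ Q) <= m*(I) = 3 is trivial since (I \ Q) is a subset of I. Therefore m*(I \ Q) = 3.

3


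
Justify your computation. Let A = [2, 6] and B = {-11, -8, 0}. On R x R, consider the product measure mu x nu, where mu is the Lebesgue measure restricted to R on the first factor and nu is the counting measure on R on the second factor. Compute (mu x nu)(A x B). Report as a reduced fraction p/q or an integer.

For a measurable rectangle A x B, the product measure satisfies
  (mu x nu)(A x B) = mu(A) * nu(B).
  mu(A) = 4.
  nu(B) = 3.
  (mu x nu)(A x B) = 4 * 3 = 12.

12


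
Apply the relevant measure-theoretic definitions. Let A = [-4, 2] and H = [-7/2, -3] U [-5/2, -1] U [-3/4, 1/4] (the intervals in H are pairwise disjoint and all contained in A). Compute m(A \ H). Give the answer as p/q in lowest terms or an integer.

The ambient interval has length m(A) = 2 - (-4) = 6.
Since the holes are disjoint and sit inside A, by finite additivity
  m(H) = sum_i (b_i - a_i), and m(A \ H) = m(A) - m(H).
Computing the hole measures:
  m(H_1) = -3 - (-7/2) = 1/2.
  m(H_2) = -1 - (-5/2) = 3/2.
  m(H_3) = 1/4 - (-3/4) = 1.
Summed: m(H) = 1/2 + 3/2 + 1 = 3.
So m(A \ H) = 6 - 3 = 3.

3


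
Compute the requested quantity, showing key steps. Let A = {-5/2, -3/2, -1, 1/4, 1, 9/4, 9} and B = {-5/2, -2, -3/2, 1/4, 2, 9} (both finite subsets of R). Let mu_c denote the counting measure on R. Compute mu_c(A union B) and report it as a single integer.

Counting measure on a finite set equals cardinality. By inclusion-exclusion, |A union B| = |A| + |B| - |A cap B|.
|A| = 7, |B| = 6, |A cap B| = 4.
So mu_c(A union B) = 7 + 6 - 4 = 9.

9


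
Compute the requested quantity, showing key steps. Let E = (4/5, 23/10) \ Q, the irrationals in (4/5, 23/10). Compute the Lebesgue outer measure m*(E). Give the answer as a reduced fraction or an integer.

The interval I = (4/5, 23/10) has m(I) = 23/10 - 4/5 = 3/2 (endpoints are measure-zero, so open/closed/half-open agree). Write I = (I cap Q) u (I \ Q). The rationals in I are countable, so m*(I cap Q) = 0 (cover each rational by intervals whose total length is arbitrarily small). By countable subadditivity m*(I) <= m*(I cap Q) + m*(I \ Q), hence m*(I \ Q) >= m(I) = 3/2. The reverse inequality m*(I \ Q) <= m*(I) = 3/2 is trivial since (I \ Q) is a subset of I. Therefore m*(I \ Q) = 3/2.

3/2


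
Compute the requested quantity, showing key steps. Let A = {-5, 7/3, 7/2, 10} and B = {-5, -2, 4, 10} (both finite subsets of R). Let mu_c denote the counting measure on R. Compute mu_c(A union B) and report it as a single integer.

Counting measure on a finite set equals cardinality. By inclusion-exclusion, |A union B| = |A| + |B| - |A cap B|.
|A| = 4, |B| = 4, |A cap B| = 2.
So mu_c(A union B) = 4 + 4 - 2 = 6.

6


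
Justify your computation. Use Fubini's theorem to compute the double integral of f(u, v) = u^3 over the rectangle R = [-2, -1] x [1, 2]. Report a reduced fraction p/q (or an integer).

f(u, v) is a tensor product of a function of u and a function of v, and both factors are bounded continuous (hence Lebesgue integrable) on the rectangle, so Fubini's theorem applies:
  integral_R f d(m x m) = (integral_a1^b1 u^3 du) * (integral_a2^b2 1 dv).
Inner integral in u: integral_{-2}^{-1} u^3 du = ((-1)^4 - (-2)^4)/4
  = -15/4.
Inner integral in v: integral_{1}^{2} 1 dv = (2^1 - 1^1)/1
  = 1.
Product: (-15/4) * (1) = -15/4.

-15/4


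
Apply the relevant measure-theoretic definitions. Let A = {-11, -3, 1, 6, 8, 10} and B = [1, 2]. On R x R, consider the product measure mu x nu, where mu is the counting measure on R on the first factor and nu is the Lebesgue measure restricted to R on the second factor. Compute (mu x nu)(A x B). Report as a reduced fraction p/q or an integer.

For a measurable rectangle A x B, the product measure satisfies
  (mu x nu)(A x B) = mu(A) * nu(B).
  mu(A) = 6.
  nu(B) = 1.
  (mu x nu)(A x B) = 6 * 1 = 6.

6


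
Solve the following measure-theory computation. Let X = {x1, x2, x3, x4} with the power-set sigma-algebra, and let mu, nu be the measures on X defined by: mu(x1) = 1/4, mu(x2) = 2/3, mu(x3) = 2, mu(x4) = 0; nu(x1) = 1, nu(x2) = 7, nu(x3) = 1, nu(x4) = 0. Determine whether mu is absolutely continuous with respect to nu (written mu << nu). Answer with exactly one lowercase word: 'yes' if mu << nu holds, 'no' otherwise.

mu << nu means: every nu-null measurable set is also mu-null; equivalently, for every atom x, if nu({x}) = 0 then mu({x}) = 0.
Checking each atom:
  x1: nu = 1 > 0 -> no constraint.
  x2: nu = 7 > 0 -> no constraint.
  x3: nu = 1 > 0 -> no constraint.
  x4: nu = 0, mu = 0 -> consistent with mu << nu.
No atom violates the condition. Therefore mu << nu.

yes
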